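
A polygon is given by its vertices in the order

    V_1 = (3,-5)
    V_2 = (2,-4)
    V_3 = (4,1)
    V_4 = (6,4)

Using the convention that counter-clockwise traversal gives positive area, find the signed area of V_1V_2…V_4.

Σ = (-2) + (18) + (10) + (-42) = -16
Signed area = Σ/2 = -8 (negative ⇒ clockwise traversal).

-8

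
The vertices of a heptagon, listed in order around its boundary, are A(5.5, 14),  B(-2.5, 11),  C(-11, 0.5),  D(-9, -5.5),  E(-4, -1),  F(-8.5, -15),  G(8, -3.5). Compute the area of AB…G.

Σ = (95.5) + (119.75) + (65) + (-13) + (51.5) + (149.75) + (131.25) = 599.75
Area = |Σ|/2 = 299.875.

299.875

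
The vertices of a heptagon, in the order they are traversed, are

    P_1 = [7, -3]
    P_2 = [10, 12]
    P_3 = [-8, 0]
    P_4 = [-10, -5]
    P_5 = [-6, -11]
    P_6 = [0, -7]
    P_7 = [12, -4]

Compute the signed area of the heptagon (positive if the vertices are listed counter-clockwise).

Σ = (114) + (96) + (40) + (80) + (42) + (84) + (-8) = 448
Signed area = Σ/2 = 224 (positive ⇒ counter-clockwise traversal).

224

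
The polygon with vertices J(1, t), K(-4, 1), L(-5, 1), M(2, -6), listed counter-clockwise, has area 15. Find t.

Write out the shoelace sum; only the two edges meeting at J involve t:
2·Area = [(2·t − 1·(-6)) + (1·1 − (-4)·t)] + 29
       = 6·t + 36 = 30
⇒ t = -1.

-1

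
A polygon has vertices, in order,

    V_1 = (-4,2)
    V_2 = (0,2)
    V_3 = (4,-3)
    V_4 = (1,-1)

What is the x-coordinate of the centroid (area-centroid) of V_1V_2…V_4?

-1/57

Apply the shoelace formula. First the cross-terms c_i = x_i·y_{i+1} − x_{i+1}·y_i:
  -8, -8, -1, -2  ⇒  2A = -19, A = -9.5.
Then Σ (x_i + x_{i+1})·c_i = 1, so x̄ = 1 / (6·(-9.5)) = -1/57.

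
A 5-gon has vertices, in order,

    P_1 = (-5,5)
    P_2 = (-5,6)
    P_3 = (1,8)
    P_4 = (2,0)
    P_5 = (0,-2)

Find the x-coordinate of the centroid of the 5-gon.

-76/81

Apply the shoelace formula. First the cross-terms c_i = x_i·y_{i+1} − x_{i+1}·y_i:
  -5, -46, -16, -4, -10  ⇒  2A = -81, A = -40.5.
Then Σ (x_i + x_{i+1})·c_i = 228, so x̄ = 228 / (6·(-40.5)) = -76/81.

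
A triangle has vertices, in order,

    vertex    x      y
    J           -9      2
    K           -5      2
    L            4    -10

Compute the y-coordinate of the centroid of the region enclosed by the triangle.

-2

Apply the surveyor's formula. First the cross-terms c_i = x_i·y_{i+1} − x_{i+1}·y_i:
  -8, 42, -82  ⇒  2A = -48, A = -24.
Then Σ (y_i + y_{i+1})·c_i = 288, so ȳ = 288 / (6·(-24)) = -2.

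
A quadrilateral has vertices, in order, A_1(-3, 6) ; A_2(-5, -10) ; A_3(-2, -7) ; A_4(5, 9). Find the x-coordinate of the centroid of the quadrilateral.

-140/149

Apply Gauss's area formula. First the cross-terms c_i = x_i·y_{i+1} − x_{i+1}·y_i:
  60, 15, 17, 57  ⇒  2A = 149, A = 74.5.
Then Σ (x_i + x_{i+1})·c_i = -420, so x̄ = -420 / (6·74.5) = -140/149.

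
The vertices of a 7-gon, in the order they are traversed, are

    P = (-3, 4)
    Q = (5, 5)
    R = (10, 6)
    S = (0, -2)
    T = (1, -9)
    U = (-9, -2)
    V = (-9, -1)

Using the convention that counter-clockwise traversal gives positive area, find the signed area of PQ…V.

-102

Σ = (-35) + (-20) + (-20) + (2) + (-83) + (-9) + (-39) = -204
Signed area = Σ/2 = -102 (negative ⇒ clockwise traversal).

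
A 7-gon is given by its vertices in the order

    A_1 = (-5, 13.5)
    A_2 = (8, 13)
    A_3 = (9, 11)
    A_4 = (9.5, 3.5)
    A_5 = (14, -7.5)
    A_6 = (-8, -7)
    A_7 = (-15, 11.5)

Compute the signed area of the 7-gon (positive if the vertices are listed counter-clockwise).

-447.625

Apply the surveyor's formula: 2A = Σ (x_i·y_{i+1} − x_{i+1}·y_i), indices taken mod 7.
Σ = (-173) + (-29) + (-73) + (-120.25) + (-158) + (-197) + (-145) = -895.25
Signed area = Σ/2 = -447.625 (negative ⇒ clockwise traversal).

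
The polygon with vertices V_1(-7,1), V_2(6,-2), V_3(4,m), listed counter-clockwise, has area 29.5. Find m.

3

The doubled signed area Σ (x_i y_{i+1} − x_{i+1} y_i) is linear in m.
With m=0 it equals 20; the coefficient of m is 13 (from the two edges through V_3).
So 13·m + 20 = 2·29.5 = 59 ⇒ m = 3.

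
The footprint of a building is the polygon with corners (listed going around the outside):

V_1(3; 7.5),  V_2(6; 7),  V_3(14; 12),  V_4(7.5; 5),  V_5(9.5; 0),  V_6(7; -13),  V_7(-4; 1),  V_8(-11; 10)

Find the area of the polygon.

Apply the shoelace formula: 2A = Σ (x_i·y_{i+1} − x_{i+1}·y_i), indices taken mod 8.
V_1→V_2: (3)(7) − (6)(7.5) = -24
V_2→V_3: (6)(12) − (14)(7) = -26
V_3→V_4: (14)(5) − (7.5)(12) = -20
V_4→V_5: (7.5)(0) − (9.5)(5) = -47.5
V_5→V_6: (9.5)(-13) − (7)(0) = -123.5
V_6→V_7: (7)(1) − (-4)(-13) = -45
V_7→V_8: (-4)(10) − (-11)(1) = -29
V_8→V_1: (-11)(7.5) − (3)(10) = -112.5
Σ = -427.5
Area = |Σ|/2 = 213.75.

213.75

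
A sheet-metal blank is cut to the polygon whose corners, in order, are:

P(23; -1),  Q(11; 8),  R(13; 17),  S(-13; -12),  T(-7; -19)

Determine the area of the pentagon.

Σ = (195) + (83) + (65) + (163) + (444) = 950
Area = |Σ|/2 = 475.

475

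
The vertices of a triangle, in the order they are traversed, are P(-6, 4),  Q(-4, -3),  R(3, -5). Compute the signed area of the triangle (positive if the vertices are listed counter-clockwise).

P→Q: (-6)(-3) − (-4)(4) = 34
Q→R: (-4)(-5) − (3)(-3) = 29
R→P: (3)(4) − (-6)(-5) = -18
Σ = 45
Signed area = Σ/2 = 22.5 (positive ⇒ counter-clockwise traversal).

22.5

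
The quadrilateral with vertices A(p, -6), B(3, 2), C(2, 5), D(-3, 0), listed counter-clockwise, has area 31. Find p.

0

The doubled signed area Σ (x_i y_{i+1} − x_{i+1} y_i) is linear in p.
With p=0 it equals 62; the coefficient of p is 2 (from the two edges through A).
So 2·p + 62 = 2·31 = 62 ⇒ p = 0.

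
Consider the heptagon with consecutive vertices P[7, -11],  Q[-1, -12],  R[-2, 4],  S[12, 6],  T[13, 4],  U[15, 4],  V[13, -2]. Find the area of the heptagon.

P→Q: (7)(-12) − (-1)(-11) = -95
Q→R: (-1)(4) − (-2)(-12) = -28
R→S: (-2)(6) − (12)(4) = -60
S→T: (12)(4) − (13)(6) = -30
T→U: (13)(4) − (15)(4) = -8
U→V: (15)(-2) − (13)(4) = -82
V→P: (13)(-11) − (7)(-2) = -129
Σ = -432
Area = |Σ|/2 = 216.

216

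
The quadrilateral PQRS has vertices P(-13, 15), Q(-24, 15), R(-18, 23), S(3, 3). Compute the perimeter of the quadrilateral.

|PQ| = √((-11)² + (0)²) = √121 = 11
|QR| = √((6)² + (8)²) = √100 = 10
|RS| = √((21)² + (-20)²) = √841 = 29
|SP| = √((-16)² + (12)²) = √400 = 20
Perimeter = 11 + 10 + 29 + 20 = 70.

70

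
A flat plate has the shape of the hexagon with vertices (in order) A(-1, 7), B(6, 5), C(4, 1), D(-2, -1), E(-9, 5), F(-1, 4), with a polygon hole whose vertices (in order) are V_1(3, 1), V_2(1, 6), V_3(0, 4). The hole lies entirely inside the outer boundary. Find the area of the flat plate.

Outer boundary:
Apply Gauss's area formula: 2A = Σ (x_i·y_{i+1} − x_{i+1}·y_i), indices taken mod 6.
Σ = (-47) + (-14) + (-2) + (-19) + (-31) + (-3) = -116
Area = |Σ|/2 = 58.
Hole:
Apply the shoelace formula: 2A = Σ (x_i·y_{i+1} − x_{i+1}·y_i), indices taken mod 3.
V_1→V_2: (3)(6) − (1)(1) = 17
V_2→V_3: (1)(4) − (0)(6) = 4
V_3→V_1: (0)(1) − (3)(4) = -12
Σ = 9
Area = |Σ|/2 = 4.5.
Net area = 58 − 4.5 = 53.5.

53.5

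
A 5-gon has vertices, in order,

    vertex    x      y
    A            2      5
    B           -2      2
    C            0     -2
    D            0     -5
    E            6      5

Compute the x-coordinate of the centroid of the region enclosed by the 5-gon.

83/51

Apply Gauss's area formula. First the cross-terms c_i = x_i·y_{i+1} − x_{i+1}·y_i:
  14, 4, 0, 30, 20  ⇒  2A = 68, A = 34.
Then Σ (x_i + x_{i+1})·c_i = 332, so x̄ = 332 / (6·34) = 83/51.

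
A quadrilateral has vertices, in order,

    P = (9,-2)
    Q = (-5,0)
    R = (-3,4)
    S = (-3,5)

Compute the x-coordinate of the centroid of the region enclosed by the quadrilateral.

Apply the shoelace formula. First the cross-terms c_i = x_i·y_{i+1} − x_{i+1}·y_i:
  -10, -20, -3, -39  ⇒  2A = -72, A = -36.
Then Σ (x_i + x_{i+1})·c_i = -96, so x̄ = -96 / (6·(-36)) = 4/9.

4/9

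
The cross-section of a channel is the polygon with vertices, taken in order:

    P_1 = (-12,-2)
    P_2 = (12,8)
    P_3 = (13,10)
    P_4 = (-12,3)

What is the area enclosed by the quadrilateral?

Σ = (-72) + (16) + (159) + (60) = 163
Area = |Σ|/2 = 81.5.

81.5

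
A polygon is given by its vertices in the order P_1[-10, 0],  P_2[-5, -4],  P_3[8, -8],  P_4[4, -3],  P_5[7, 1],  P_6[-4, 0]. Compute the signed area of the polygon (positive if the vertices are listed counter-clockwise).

74.5

Σ = (40) + (72) + (8) + (25) + (4) + (0) = 149
Signed area = Σ/2 = 74.5 (positive ⇒ counter-clockwise traversal).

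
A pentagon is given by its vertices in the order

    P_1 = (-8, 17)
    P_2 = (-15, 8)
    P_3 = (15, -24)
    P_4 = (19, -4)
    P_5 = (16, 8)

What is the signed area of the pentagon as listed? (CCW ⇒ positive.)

689.5

Apply the surveyor's formula: 2A = Σ (x_i·y_{i+1} − x_{i+1}·y_i), indices taken mod 5.
P_1→P_2: (-8)(8) − (-15)(17) = 191
P_2→P_3: (-15)(-24) − (15)(8) = 240
P_3→P_4: (15)(-4) − (19)(-24) = 396
P_4→P_5: (19)(8) − (16)(-4) = 216
P_5→P_1: (16)(17) − (-8)(8) = 336
Σ = 1379
Signed area = Σ/2 = 689.5 (positive ⇒ counter-clockwise traversal).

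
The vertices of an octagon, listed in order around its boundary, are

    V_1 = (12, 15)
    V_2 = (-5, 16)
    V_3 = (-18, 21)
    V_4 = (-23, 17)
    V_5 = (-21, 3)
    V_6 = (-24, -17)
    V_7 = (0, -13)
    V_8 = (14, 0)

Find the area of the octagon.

1024

V_1→V_2: (12)(16) − (-5)(15) = 267
V_2→V_3: (-5)(21) − (-18)(16) = 183
V_3→V_4: (-18)(17) − (-23)(21) = 177
V_4→V_5: (-23)(3) − (-21)(17) = 288
V_5→V_6: (-21)(-17) − (-24)(3) = 429
V_6→V_7: (-24)(-13) − (0)(-17) = 312
V_7→V_8: (0)(0) − (14)(-13) = 182
V_8→V_1: (14)(15) − (12)(0) = 210
Σ = 2048
Area = |Σ|/2 = 1024.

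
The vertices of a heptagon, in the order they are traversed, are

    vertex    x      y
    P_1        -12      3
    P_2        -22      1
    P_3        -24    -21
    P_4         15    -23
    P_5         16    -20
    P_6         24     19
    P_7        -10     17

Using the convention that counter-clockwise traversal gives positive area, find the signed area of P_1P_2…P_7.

1515.5

Σ = (54) + (486) + (867) + (68) + (784) + (598) + (174) = 3031
Signed area = Σ/2 = 1515.5 (positive ⇒ counter-clockwise traversal).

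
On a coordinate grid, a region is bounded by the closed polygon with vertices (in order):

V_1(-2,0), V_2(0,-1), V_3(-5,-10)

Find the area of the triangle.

Apply the surveyor's formula: 2A = Σ (x_i·y_{i+1} − x_{i+1}·y_i), indices taken mod 3.
V_1→V_2: (-2)(-1) − (0)(0) = 2
V_2→V_3: (0)(-10) − (-5)(-1) = -5
V_3→V_1: (-5)(0) − (-2)(-10) = -20
Σ = -23
Area = |Σ|/2 = 11.5.

11.5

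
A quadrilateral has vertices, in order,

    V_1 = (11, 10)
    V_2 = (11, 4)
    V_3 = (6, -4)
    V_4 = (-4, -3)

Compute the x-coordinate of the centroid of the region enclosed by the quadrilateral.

109/21

Apply the shoelace (surveyor's) formula. First the cross-terms c_i = x_i·y_{i+1} − x_{i+1}·y_i:
  -66, -68, -34, -7  ⇒  2A = -175, A = -87.5.
Then Σ (x_i + x_{i+1})·c_i = -2725, so x̄ = -2725 / (6·(-87.5)) = 109/21.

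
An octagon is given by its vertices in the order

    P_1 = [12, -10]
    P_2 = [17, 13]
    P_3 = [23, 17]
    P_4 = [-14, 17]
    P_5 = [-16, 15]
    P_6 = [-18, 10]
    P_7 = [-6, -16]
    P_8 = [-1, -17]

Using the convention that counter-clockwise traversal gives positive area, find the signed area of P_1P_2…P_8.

Apply the surveyor's formula: 2A = Σ (x_i·y_{i+1} − x_{i+1}·y_i), indices taken mod 8.
Cross-terms: 326, -10, 629, 62, 110, 348, 86, 214  ⇒  Σ = 1765
Signed area = Σ/2 = 882.5 (positive ⇒ counter-clockwise traversal).

882.5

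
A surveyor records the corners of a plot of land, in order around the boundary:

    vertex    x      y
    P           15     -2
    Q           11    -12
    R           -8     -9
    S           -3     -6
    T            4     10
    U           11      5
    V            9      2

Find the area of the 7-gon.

Σ = (-158) + (-195) + (21) + (-6) + (-90) + (-23) + (-48) = -499
Area = |Σ|/2 = 249.5.

249.5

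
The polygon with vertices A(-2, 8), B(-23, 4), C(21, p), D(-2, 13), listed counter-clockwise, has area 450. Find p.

-25

Write out the shoelace sum; only the two edges meeting at C involve p:
2·Area = [((-23)·p − 21·4) + (21·13 − (-2)·p)] + 186
       = -21·p + 375 = 900
⇒ p = -25.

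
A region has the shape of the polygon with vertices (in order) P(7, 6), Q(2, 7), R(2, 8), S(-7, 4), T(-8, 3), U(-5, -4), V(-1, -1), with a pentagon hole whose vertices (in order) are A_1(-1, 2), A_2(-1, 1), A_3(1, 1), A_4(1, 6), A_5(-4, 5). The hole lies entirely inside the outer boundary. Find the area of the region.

66.5

Outer boundary:
Apply Gauss's area formula: 2A = Σ (x_i·y_{i+1} − x_{i+1}·y_i), indices taken mod 7.
Σ = (37) + (2) + (64) + (11) + (47) + (1) + (1) = 163
Area = |Σ|/2 = 81.5.
Hole:
Apply the shoelace (surveyor's) formula: 2A = Σ (x_i·y_{i+1} − x_{i+1}·y_i), indices taken mod 5.
Σ = (1) + (-2) + (5) + (29) + (-3) = 30
Area = |Σ|/2 = 15.
Net area = 81.5 − 15 = 66.5.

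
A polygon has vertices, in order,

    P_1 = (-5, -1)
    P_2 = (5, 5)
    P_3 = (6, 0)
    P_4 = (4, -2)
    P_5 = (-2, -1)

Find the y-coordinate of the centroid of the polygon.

176/219

Apply Gauss's area formula. First the cross-terms c_i = x_i·y_{i+1} − x_{i+1}·y_i:
  -20, -30, -12, -8, -3  ⇒  2A = -73, A = -36.5.
Then Σ (y_i + y_{i+1})·c_i = -176, so ȳ = -176 / (6·(-36.5)) = 176/219.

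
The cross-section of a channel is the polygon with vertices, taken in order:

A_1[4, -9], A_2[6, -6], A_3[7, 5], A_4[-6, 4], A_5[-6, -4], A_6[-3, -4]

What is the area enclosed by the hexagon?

Σ = (30) + (72) + (58) + (48) + (12) + (43) = 263
Area = |Σ|/2 = 131.5.

131.5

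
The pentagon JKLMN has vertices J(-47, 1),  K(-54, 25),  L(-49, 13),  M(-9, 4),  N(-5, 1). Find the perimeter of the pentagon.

|JK| = √((-7)² + (24)²) = √625 = 25
|KL| = √((5)² + (-12)²) = √169 = 13
|LM| = √((40)² + (-9)²) = √1681 = 41
|MN| = √((4)² + (-3)²) = √25 = 5
|NJ| = √((-42)² + (0)²) = √1764 = 42
Perimeter = 25 + 13 + 41 + 5 + 42 = 126.

126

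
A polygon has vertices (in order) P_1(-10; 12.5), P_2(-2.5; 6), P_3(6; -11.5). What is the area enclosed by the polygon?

38

Σ = (-28.75) + (-7.25) + (-40) = -76
Area = |Σ|/2 = 38.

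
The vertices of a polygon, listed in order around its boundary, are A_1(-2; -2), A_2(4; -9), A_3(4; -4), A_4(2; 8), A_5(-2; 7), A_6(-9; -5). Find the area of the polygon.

Cross-terms: 26, 20, 40, 30, 73, 8  ⇒  Σ = 197
Area = |Σ|/2 = 98.5.

98.5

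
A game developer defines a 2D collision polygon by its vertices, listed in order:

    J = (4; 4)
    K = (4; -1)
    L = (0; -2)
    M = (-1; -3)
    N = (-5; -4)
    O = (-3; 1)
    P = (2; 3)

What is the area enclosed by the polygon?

J→K: (4)(-1) − (4)(4) = -20
K→L: (4)(-2) − (0)(-1) = -8
L→M: (0)(-3) − (-1)(-2) = -2
M→N: (-1)(-4) − (-5)(-3) = -11
N→O: (-5)(1) − (-3)(-4) = -17
O→P: (-3)(3) − (2)(1) = -11
P→J: (2)(4) − (4)(3) = -4
Σ = -73
Area = |Σ|/2 = 36.5.

36.5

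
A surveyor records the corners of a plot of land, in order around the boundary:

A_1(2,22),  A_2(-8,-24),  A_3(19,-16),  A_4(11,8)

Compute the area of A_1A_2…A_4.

Apply Gauss's area formula: 2A = Σ (x_i·y_{i+1} − x_{i+1}·y_i), indices taken mod 4.
Σ = (128) + (584) + (328) + (226) = 1266
Area = |Σ|/2 = 633.

633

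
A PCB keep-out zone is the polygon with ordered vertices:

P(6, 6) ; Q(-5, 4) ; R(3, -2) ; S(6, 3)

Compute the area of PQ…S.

45.5

Apply the surveyor's formula: 2A = Σ (x_i·y_{i+1} − x_{i+1}·y_i), indices taken mod 4.
Σ = (54) + (-2) + (21) + (18) = 91
Area = |Σ|/2 = 45.5.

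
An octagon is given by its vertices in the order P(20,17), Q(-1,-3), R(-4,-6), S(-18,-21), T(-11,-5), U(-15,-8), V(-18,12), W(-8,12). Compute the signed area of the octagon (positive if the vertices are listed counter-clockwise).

-510.5

Apply the shoelace (surveyor's) formula: 2A = Σ (x_i·y_{i+1} − x_{i+1}·y_i), indices taken mod 8.
Σ = (-43) + (-6) + (-24) + (-141) + (13) + (-324) + (-120) + (-376) = -1021
Signed area = Σ/2 = -510.5 (negative ⇒ clockwise traversal).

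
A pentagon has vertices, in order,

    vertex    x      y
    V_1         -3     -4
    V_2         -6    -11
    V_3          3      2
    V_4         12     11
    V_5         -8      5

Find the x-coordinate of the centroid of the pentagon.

Apply the shoelace (surveyor's) formula. First the cross-terms c_i = x_i·y_{i+1} − x_{i+1}·y_i:
  9, 21, 9, 148, 47  ⇒  2A = 234, A = 117.
Then Σ (x_i + x_{i+1})·c_i = 66, so x̄ = 66 / (6·117) = 11/117.

11/117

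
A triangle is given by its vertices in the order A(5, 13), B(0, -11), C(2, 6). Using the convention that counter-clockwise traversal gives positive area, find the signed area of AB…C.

-18.5

Cross-terms: -55, 22, -4  ⇒  Σ = -37
Signed area = Σ/2 = -18.5 (negative ⇒ clockwise traversal).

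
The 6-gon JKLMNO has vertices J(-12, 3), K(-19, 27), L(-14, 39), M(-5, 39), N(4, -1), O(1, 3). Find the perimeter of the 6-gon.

|JK| = √((-7)² + (24)²) = √625 = 25
|KL| = √((5)² + (12)²) = √169 = 13
|LM| = √((9)² + (0)²) = √81 = 9
|MN| = √((9)² + (-40)²) = √1681 = 41
|NO| = √((-3)² + (4)²) = √25 = 5
|OJ| = √((-13)² + (0)²) = √169 = 13
Perimeter = 25 + 13 + 9 + 41 + 5 + 13 = 106.

106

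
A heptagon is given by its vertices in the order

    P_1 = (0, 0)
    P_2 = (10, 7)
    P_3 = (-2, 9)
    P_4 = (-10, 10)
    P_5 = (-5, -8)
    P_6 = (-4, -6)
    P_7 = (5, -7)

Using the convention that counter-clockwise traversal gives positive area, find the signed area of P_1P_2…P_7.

Apply the shoelace formula: 2A = Σ (x_i·y_{i+1} − x_{i+1}·y_i), indices taken mod 7.
Cross-terms: 0, 104, 70, 130, -2, 58, 0  ⇒  Σ = 360
Signed area = Σ/2 = 180 (positive ⇒ counter-clockwise traversal).

180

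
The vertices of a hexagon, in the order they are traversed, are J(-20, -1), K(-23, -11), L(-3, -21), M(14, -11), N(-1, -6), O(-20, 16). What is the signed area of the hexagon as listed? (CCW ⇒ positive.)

Apply the surveyor's formula: 2A = Σ (x_i·y_{i+1} − x_{i+1}·y_i), indices taken mod 6.
J→K: (-20)(-11) − (-23)(-1) = 197
K→L: (-23)(-21) − (-3)(-11) = 450
L→M: (-3)(-11) − (14)(-21) = 327
M→N: (14)(-6) − (-1)(-11) = -95
N→O: (-1)(16) − (-20)(-6) = -136
O→J: (-20)(-1) − (-20)(16) = 340
Σ = 1083
Signed area = Σ/2 = 541.5 (positive ⇒ counter-clockwise traversal).

541.5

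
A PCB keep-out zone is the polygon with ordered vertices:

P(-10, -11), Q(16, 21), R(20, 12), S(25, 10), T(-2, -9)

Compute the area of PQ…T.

Apply Gauss's area formula: 2A = Σ (x_i·y_{i+1} − x_{i+1}·y_i), indices taken mod 5.
Cross-terms: -34, -228, -100, -205, -68  ⇒  Σ = -635
Area = |Σ|/2 = 317.5.

317.5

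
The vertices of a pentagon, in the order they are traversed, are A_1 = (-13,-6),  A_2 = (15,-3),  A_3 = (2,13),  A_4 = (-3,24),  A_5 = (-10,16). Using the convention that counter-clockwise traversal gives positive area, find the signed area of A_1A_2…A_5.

438.5

Apply the shoelace formula: 2A = Σ (x_i·y_{i+1} − x_{i+1}·y_i), indices taken mod 5.
A_1→A_2: (-13)(-3) − (15)(-6) = 129
A_2→A_3: (15)(13) − (2)(-3) = 201
A_3→A_4: (2)(24) − (-3)(13) = 87
A_4→A_5: (-3)(16) − (-10)(24) = 192
A_5→A_1: (-10)(-6) − (-13)(16) = 268
Σ = 877
Signed area = Σ/2 = 438.5 (positive ⇒ counter-clockwise traversal).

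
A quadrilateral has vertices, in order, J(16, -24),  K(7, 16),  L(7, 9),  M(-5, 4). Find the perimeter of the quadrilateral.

|JK| = √((-9)² + (40)²) = √1681 = 41
|KL| = √((0)² + (-7)²) = √49 = 7
|LM| = √((-12)² + (-5)²) = √169 = 13
|MJ| = √((21)² + (-28)²) = √1225 = 35
Perimeter = 41 + 7 + 13 + 35 = 96.

96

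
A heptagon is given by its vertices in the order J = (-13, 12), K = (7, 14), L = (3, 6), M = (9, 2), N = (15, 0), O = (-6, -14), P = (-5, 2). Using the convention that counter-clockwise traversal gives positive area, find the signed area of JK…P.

-335

Σ = (-266) + (0) + (-48) + (-30) + (-210) + (-82) + (-34) = -670
Signed area = Σ/2 = -335 (negative ⇒ clockwise traversal).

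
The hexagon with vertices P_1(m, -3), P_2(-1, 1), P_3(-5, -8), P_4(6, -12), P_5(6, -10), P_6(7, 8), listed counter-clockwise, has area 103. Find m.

3

The doubled signed area Σ (x_i y_{i+1} − x_{i+1} y_i) is linear in m.
With m=0 it equals 227; the coefficient of m is -7 (from the two edges through P_1).
So -7·m + 227 = 2·103 = 206 ⇒ m = 3.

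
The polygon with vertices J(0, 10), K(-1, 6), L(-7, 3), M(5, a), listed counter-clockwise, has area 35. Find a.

Write out the shoelace sum; only the two edges meeting at M involve a:
2·Area = [((-7)·a − 5·3) + (5·10 − 0·a)] + 49
       = -7·a + 84 = 70
⇒ a = 2.

2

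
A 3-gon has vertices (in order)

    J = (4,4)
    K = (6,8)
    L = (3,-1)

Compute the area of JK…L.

Cross-terms: 8, -30, 16  ⇒  Σ = -6
Area = |Σ|/2 = 3.

3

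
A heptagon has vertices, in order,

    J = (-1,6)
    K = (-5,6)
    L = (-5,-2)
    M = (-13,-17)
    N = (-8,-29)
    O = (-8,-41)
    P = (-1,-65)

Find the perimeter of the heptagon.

|JK| = √((-4)² + (0)²) = √16 = 4
|KL| = √((0)² + (-8)²) = √64 = 8
|LM| = √((-8)² + (-15)²) = √289 = 17
|MN| = √((5)² + (-12)²) = √169 = 13
|NO| = √((0)² + (-12)²) = √144 = 12
|OP| = √((7)² + (-24)²) = √625 = 25
|PJ| = √((0)² + (71)²) = √5041 = 71
Perimeter = 4 + 8 + 17 + 13 + 12 + 25 + 71 = 150.

150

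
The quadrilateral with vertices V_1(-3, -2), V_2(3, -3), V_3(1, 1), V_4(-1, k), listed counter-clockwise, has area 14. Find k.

The doubled signed area Σ (x_i y_{i+1} − x_{i+1} y_i) is linear in k.
With k=0 it equals 24; the coefficient of k is 4 (from the two edges through V_4).
So 4·k + 24 = 2·14 = 28 ⇒ k = 1.

1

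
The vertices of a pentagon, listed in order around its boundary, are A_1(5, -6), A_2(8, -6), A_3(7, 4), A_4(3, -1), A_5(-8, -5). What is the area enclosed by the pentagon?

Apply the surveyor's formula: 2A = Σ (x_i·y_{i+1} − x_{i+1}·y_i), indices taken mod 5.
A_1→A_2: (5)(-6) − (8)(-6) = 18
A_2→A_3: (8)(4) − (7)(-6) = 74
A_3→A_4: (7)(-1) − (3)(4) = -19
A_4→A_5: (3)(-5) − (-8)(-1) = -23
A_5→A_1: (-8)(-6) − (5)(-5) = 73
Σ = 123
Area = |Σ|/2 = 61.5.

61.5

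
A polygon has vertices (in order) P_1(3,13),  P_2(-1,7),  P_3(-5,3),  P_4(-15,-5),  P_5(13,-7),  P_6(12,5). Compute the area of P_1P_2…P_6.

Σ = (34) + (32) + (70) + (170) + (149) + (141) = 596
Area = |Σ|/2 = 298.

298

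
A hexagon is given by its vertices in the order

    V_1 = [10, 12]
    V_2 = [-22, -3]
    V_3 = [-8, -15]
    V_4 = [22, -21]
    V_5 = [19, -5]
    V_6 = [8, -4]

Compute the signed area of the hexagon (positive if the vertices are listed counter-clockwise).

713.5

V_1→V_2: (10)(-3) − (-22)(12) = 234
V_2→V_3: (-22)(-15) − (-8)(-3) = 306
V_3→V_4: (-8)(-21) − (22)(-15) = 498
V_4→V_5: (22)(-5) − (19)(-21) = 289
V_5→V_6: (19)(-4) − (8)(-5) = -36
V_6→V_1: (8)(12) − (10)(-4) = 136
Σ = 1427
Signed area = Σ/2 = 713.5 (positive ⇒ counter-clockwise traversal).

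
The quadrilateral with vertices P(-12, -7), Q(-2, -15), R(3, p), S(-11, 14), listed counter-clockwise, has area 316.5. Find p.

15

The doubled signed area Σ (x_i y_{i+1} − x_{i+1} y_i) is linear in p.
With p=0 it equals 498; the coefficient of p is 9 (from the two edges through R).
So 9·p + 498 = 2·316.5 = 633 ⇒ p = 15.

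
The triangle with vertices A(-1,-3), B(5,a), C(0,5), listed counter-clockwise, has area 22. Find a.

1

The doubled signed area Σ (x_i y_{i+1} − x_{i+1} y_i) is linear in a.
With a=0 it equals 45; the coefficient of a is -1 (from the two edges through B).
So -1·a + 45 = 2·22 = 44 ⇒ a = 1.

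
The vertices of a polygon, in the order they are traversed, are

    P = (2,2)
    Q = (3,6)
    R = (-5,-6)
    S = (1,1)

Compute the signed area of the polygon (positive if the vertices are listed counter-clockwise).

9.5

Apply the surveyor's formula: 2A = Σ (x_i·y_{i+1} − x_{i+1}·y_i), indices taken mod 4.
Cross-terms: 6, 12, 1, 0  ⇒  Σ = 19
Signed area = Σ/2 = 9.5 (positive ⇒ counter-clockwise traversal).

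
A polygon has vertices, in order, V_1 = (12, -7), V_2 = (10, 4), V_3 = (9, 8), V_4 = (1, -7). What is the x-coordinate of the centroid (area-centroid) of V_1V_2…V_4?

Apply Gauss's area formula. First the cross-terms c_i = x_i·y_{i+1} − x_{i+1}·y_i:
  118, 44, -71, 77  ⇒  2A = 168, A = 84.
Then Σ (x_i + x_{i+1})·c_i = 3723, so x̄ = 3723 / (6·84) = 1241/168.

1241/168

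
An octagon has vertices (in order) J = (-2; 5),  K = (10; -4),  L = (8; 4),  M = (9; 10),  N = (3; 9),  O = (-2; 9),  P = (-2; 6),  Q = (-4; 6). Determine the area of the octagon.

Apply the shoelace formula: 2A = Σ (x_i·y_{i+1} − x_{i+1}·y_i), indices taken mod 8.
J→K: (-2)(-4) − (10)(5) = -42
K→L: (10)(4) − (8)(-4) = 72
L→M: (8)(10) − (9)(4) = 44
M→N: (9)(9) − (3)(10) = 51
N→O: (3)(9) − (-2)(9) = 45
O→P: (-2)(6) − (-2)(9) = 6
P→Q: (-2)(6) − (-4)(6) = 12
Q→J: (-4)(5) − (-2)(6) = -8
Σ = 180
Area = |Σ|/2 = 90.

90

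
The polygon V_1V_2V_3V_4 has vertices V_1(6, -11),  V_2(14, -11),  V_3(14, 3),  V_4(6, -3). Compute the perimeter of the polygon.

|V_1V_2| = √((8)² + (0)²) = √64 = 8
|V_2V_3| = √((0)² + (14)²) = √196 = 14
|V_3V_4| = √((-8)² + (-6)²) = √100 = 10
|V_4V_1| = √((0)² + (-8)²) = √64 = 8
Perimeter = 8 + 14 + 10 + 8 = 40.

40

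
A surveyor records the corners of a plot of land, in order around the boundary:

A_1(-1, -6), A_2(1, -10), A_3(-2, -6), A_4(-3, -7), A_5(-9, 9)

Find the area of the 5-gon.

Cross-terms: 16, -26, -4, -90, 63  ⇒  Σ = -41
Area = |Σ|/2 = 20.5.

20.5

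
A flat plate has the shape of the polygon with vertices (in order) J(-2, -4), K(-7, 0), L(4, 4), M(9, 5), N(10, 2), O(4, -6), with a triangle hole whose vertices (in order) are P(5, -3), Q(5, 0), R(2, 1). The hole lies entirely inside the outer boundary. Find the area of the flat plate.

Outer boundary:
Apply the shoelace (surveyor's) formula: 2A = Σ (x_i·y_{i+1} − x_{i+1}·y_i), indices taken mod 6.
Σ = (-28) + (-28) + (-16) + (-32) + (-68) + (-28) = -200
Area = |Σ|/2 = 100.
Hole:
Apply the shoelace (surveyor's) formula: 2A = Σ (x_i·y_{i+1} − x_{i+1}·y_i), indices taken mod 3.
Σ = (15) + (5) + (-11) = 9
Area = |Σ|/2 = 4.5.
Net area = 100 − 4.5 = 95.5.

95.5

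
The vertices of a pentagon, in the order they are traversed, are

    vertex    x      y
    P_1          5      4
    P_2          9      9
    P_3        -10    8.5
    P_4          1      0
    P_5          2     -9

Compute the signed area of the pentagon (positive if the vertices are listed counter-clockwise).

Apply the shoelace (surveyor's) formula: 2A = Σ (x_i·y_{i+1} − x_{i+1}·y_i), indices taken mod 5.
Cross-terms: 9, 166.5, -8.5, -9, 53  ⇒  Σ = 211
Signed area = Σ/2 = 105.5 (positive ⇒ counter-clockwise traversal).

105.5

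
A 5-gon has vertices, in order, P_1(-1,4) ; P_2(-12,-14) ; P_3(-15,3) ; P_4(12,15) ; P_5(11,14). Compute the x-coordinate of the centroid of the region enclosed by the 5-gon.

Apply the shoelace formula. First the cross-terms c_i = x_i·y_{i+1} − x_{i+1}·y_i:
  62, -246, -261, 3, 58  ⇒  2A = -384, A = -192.
Then Σ (x_i + x_{i+1})·c_i = 7268, so x̄ = 7268 / (6·(-192)) = -1817/288.

-1817/288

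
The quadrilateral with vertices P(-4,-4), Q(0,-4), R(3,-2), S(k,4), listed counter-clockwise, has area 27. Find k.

1

The doubled signed area Σ (x_i y_{i+1} − x_{i+1} y_i) is linear in k.
With k=0 it equals 56; the coefficient of k is -2 (from the two edges through S).
So -2·k + 56 = 2·27 = 54 ⇒ k = 1.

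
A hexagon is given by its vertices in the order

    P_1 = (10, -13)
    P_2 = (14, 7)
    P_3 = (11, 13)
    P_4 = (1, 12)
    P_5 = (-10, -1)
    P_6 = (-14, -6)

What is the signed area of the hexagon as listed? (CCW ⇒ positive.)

Apply the surveyor's formula: 2A = Σ (x_i·y_{i+1} − x_{i+1}·y_i), indices taken mod 6.
Σ = (252) + (105) + (119) + (119) + (46) + (242) = 883
Signed area = Σ/2 = 441.5 (positive ⇒ counter-clockwise traversal).

441.5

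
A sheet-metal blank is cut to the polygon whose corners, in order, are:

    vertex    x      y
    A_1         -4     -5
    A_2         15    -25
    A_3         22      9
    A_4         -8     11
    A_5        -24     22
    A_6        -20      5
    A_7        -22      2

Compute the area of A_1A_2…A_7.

Apply the surveyor's formula: 2A = Σ (x_i·y_{i+1} − x_{i+1}·y_i), indices taken mod 7.
Σ = (175) + (685) + (314) + (88) + (320) + (70) + (118) = 1770
Area = |Σ|/2 = 885.

885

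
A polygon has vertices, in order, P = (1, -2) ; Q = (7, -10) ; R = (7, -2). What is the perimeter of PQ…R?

24

|PQ| = √((6)² + (-8)²) = √100 = 10
|QR| = √((0)² + (8)²) = √64 = 8
|RP| = √((-6)² + (0)²) = √36 = 6
Perimeter = 10 + 8 + 6 = 24.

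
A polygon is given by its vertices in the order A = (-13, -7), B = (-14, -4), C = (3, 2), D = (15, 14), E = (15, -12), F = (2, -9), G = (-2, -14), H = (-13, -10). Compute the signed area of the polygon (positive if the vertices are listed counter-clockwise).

-399

Apply the shoelace (surveyor's) formula: 2A = Σ (x_i·y_{i+1} − x_{i+1}·y_i), indices taken mod 8.
Σ = (-46) + (-16) + (12) + (-390) + (-111) + (-46) + (-162) + (-39) = -798
Signed area = Σ/2 = -399 (negative ⇒ clockwise traversal).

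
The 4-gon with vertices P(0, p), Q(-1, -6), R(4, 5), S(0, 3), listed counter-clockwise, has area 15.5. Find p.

0

Write out the shoelace sum; only the two edges meeting at P involve p:
2·Area = [(0·p − 0·3) + (0·(-6) − (-1)·p)] + 31
       = 1·p + 31 = 31
⇒ p = 0.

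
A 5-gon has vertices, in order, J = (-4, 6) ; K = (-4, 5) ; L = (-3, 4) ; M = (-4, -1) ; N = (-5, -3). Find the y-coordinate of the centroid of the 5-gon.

Apply the shoelace (surveyor's) formula. First the cross-terms c_i = x_i·y_{i+1} − x_{i+1}·y_i:
  4, -1, 19, 7, -42  ⇒  2A = -13, A = -6.5.
Then Σ (y_i + y_{i+1})·c_i = -62, so ȳ = -62 / (6·(-6.5)) = 62/39.

62/39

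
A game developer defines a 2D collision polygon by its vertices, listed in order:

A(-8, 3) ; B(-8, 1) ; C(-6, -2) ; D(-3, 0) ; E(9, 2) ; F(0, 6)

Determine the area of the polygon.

Apply the shoelace formula: 2A = Σ (x_i·y_{i+1} − x_{i+1}·y_i), indices taken mod 6.
Σ = (16) + (22) + (-6) + (-6) + (54) + (48) = 128
Area = |Σ|/2 = 64.

64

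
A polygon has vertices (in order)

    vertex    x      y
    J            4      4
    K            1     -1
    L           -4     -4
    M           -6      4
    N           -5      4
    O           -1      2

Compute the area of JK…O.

Apply the shoelace (surveyor's) formula: 2A = Σ (x_i·y_{i+1} − x_{i+1}·y_i), indices taken mod 6.
Σ = (-8) + (-8) + (-40) + (-4) + (-6) + (-12) = -78
Area = |Σ|/2 = 39.

39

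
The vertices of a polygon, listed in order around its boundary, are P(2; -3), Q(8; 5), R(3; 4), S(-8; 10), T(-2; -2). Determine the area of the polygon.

Σ = (34) + (17) + (62) + (36) + (10) = 159
Area = |Σ|/2 = 79.5.

79.5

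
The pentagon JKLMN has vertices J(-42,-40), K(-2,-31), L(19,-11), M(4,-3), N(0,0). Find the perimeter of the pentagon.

150

|JK| = √((40)² + (9)²) = √1681 = 41
|KL| = √((21)² + (20)²) = √841 = 29
|LM| = √((-15)² + (8)²) = √289 = 17
|MN| = √((-4)² + (3)²) = √25 = 5
|NJ| = √((-42)² + (-40)²) = √3364 = 58
Perimeter = 41 + 29 + 17 + 5 + 58 = 150.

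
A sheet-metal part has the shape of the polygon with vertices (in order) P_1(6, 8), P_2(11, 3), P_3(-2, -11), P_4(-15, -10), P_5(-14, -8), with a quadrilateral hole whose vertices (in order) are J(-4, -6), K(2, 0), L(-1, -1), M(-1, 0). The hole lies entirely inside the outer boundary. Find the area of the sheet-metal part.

Outer boundary:
Σ = (-70) + (-115) + (-145) + (-20) + (-64) = -414
Area = |Σ|/2 = 207.
Hole:
Apply the shoelace formula: 2A = Σ (x_i·y_{i+1} − x_{i+1}·y_i), indices taken mod 4.
Cross-terms: 12, -2, -1, 6  ⇒  Σ = 15
Area = |Σ|/2 = 7.5.
Net area = 207 − 7.5 = 199.5.

199.5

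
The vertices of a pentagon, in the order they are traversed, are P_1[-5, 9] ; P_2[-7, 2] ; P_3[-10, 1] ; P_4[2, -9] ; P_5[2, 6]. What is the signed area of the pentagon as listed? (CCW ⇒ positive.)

Apply the surveyor's formula: 2A = Σ (x_i·y_{i+1} − x_{i+1}·y_i), indices taken mod 5.
Σ = (53) + (13) + (88) + (30) + (48) = 232
Signed area = Σ/2 = 116 (positive ⇒ counter-clockwise traversal).

116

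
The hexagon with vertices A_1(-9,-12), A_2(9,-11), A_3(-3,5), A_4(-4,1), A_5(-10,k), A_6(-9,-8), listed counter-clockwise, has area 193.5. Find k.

5

The doubled signed area Σ (x_i y_{i+1} − x_{i+1} y_i) is linear in k.
With k=0 it equals 362; the coefficient of k is 5 (from the two edges through A_5).
So 5·k + 362 = 2·193.5 = 387 ⇒ k = 5.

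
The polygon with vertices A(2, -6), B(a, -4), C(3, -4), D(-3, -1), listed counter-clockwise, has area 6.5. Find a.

2

Write out the shoelace sum; only the two edges meeting at B involve a:
2·Area = [(2·(-4) − a·(-6)) + (a·(-4) − 3·(-4))] + 5
       = 2·a + 9 = 13
⇒ a = 2.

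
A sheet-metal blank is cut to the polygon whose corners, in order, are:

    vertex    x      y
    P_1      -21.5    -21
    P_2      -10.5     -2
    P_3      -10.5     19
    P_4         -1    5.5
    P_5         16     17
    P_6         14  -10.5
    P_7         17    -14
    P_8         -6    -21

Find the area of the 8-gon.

Apply the shoelace (surveyor's) formula: 2A = Σ (x_i·y_{i+1} − x_{i+1}·y_i), indices taken mod 8.
P_1→P_2: (-21.5)(-2) − (-10.5)(-21) = -177.5
P_2→P_3: (-10.5)(19) − (-10.5)(-2) = -220.5
P_3→P_4: (-10.5)(5.5) − (-1)(19) = -38.75
P_4→P_5: (-1)(17) − (16)(5.5) = -105
P_5→P_6: (16)(-10.5) − (14)(17) = -406
P_6→P_7: (14)(-14) − (17)(-10.5) = -17.5
P_7→P_8: (17)(-21) − (-6)(-14) = -441
P_8→P_1: (-6)(-21) − (-21.5)(-21) = -325.5
Σ = -1731.75
Area = |Σ|/2 = 865.875.

865.875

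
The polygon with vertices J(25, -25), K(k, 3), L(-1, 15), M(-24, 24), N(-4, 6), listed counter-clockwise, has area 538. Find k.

19

The doubled signed area Σ (x_i y_{i+1} − x_{i+1} y_i) is linear in k.
With k=0 it equals 316; the coefficient of k is 40 (from the two edges through K).
So 40·k + 316 = 2·538 = 1076 ⇒ k = 19.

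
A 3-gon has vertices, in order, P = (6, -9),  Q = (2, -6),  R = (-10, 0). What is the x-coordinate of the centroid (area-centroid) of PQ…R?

-2/3

Apply the shoelace formula. First the cross-terms c_i = x_i·y_{i+1} − x_{i+1}·y_i:
  -18, -60, 90  ⇒  2A = 12, A = 6.
Then Σ (x_i + x_{i+1})·c_i = -24, so x̄ = -24 / (6·6) = -2/3.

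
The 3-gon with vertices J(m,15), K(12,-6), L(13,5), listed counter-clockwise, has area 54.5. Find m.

Write out the shoelace sum; only the two edges meeting at J involve m:
2·Area = [(13·15 − m·5) + (m·(-6) − 12·15)] + 138
       = -11·m + 153 = 109
⇒ m = 4.

4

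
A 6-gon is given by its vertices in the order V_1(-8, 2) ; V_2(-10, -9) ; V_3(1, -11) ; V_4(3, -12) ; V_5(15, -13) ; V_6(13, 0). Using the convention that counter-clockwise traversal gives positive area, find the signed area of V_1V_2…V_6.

Apply Gauss's area formula: 2A = Σ (x_i·y_{i+1} − x_{i+1}·y_i), indices taken mod 6.
V_1→V_2: (-8)(-9) − (-10)(2) = 92
V_2→V_3: (-10)(-11) − (1)(-9) = 119
V_3→V_4: (1)(-12) − (3)(-11) = 21
V_4→V_5: (3)(-13) − (15)(-12) = 141
V_5→V_6: (15)(0) − (13)(-13) = 169
V_6→V_1: (13)(2) − (-8)(0) = 26
Σ = 568
Signed area = Σ/2 = 284 (positive ⇒ counter-clockwise traversal).

284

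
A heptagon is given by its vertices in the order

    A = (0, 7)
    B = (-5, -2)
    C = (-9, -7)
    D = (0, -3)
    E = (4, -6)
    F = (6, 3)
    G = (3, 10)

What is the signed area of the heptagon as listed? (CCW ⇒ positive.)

A→B: (0)(-2) − (-5)(7) = 35
B→C: (-5)(-7) − (-9)(-2) = 17
C→D: (-9)(-3) − (0)(-7) = 27
D→E: (0)(-6) − (4)(-3) = 12
E→F: (4)(3) − (6)(-6) = 48
F→G: (6)(10) − (3)(3) = 51
G→A: (3)(7) − (0)(10) = 21
Σ = 211
Signed area = Σ/2 = 105.5 (positive ⇒ counter-clockwise traversal).

105.5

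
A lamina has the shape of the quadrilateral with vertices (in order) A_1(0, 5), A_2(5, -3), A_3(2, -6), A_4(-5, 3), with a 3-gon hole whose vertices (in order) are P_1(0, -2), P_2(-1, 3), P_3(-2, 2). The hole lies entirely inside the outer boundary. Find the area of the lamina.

46

Outer boundary:
Apply the surveyor's formula: 2A = Σ (x_i·y_{i+1} − x_{i+1}·y_i), indices taken mod 4.
Σ = (-25) + (-24) + (-24) + (-25) = -98
Area = |Σ|/2 = 49.
Hole:
Apply Gauss's area formula: 2A = Σ (x_i·y_{i+1} − x_{i+1}·y_i), indices taken mod 3.
Cross-terms: -2, 4, 4  ⇒  Σ = 6
Area = |Σ|/2 = 3.
Net area = 49 − 3 = 46.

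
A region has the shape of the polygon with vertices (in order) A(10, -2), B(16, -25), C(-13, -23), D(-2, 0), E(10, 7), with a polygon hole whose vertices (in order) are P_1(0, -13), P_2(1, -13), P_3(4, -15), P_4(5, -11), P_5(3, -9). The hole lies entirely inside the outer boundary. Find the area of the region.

515.5

Outer boundary:
Σ = (-218) + (-693) + (-46) + (-14) + (-90) = -1061
Area = |Σ|/2 = 530.5.
Hole:
Apply Gauss's area formula: 2A = Σ (x_i·y_{i+1} − x_{i+1}·y_i), indices taken mod 5.
Σ = (13) + (37) + (31) + (-12) + (-39) = 30
Area = |Σ|/2 = 15.
Net area = 530.5 − 15 = 515.5.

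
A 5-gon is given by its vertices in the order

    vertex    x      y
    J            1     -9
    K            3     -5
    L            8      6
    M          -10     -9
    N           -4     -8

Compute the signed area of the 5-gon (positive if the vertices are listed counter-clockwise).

78

Cross-terms: 22, 58, -12, 44, 44  ⇒  Σ = 156
Signed area = Σ/2 = 78 (positive ⇒ counter-clockwise traversal).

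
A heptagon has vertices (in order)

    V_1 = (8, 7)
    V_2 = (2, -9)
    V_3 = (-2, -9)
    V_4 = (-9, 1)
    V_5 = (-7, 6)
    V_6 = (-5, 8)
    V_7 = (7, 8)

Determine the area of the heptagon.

Apply the shoelace formula: 2A = Σ (x_i·y_{i+1} − x_{i+1}·y_i), indices taken mod 7.
Cross-terms: -86, -36, -83, -47, -26, -96, -15  ⇒  Σ = -389
Area = |Σ|/2 = 194.5.

194.5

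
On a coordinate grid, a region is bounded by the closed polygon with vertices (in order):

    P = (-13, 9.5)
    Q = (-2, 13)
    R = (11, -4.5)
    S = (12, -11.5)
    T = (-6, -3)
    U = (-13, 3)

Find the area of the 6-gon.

301.5

Σ = (-150) + (-134) + (-72.5) + (-105) + (-57) + (-84.5) = -603
Area = |Σ|/2 = 301.5.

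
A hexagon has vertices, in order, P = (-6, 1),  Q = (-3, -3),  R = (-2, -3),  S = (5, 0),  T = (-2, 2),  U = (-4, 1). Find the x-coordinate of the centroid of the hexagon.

Apply Gauss's area formula. First the cross-terms c_i = x_i·y_{i+1} − x_{i+1}·y_i:
  21, 3, 15, 10, 6, 2  ⇒  2A = 57, A = 28.5.
Then Σ (x_i + x_{i+1})·c_i = -185, so x̄ = -185 / (6·28.5) = -185/171.

-185/171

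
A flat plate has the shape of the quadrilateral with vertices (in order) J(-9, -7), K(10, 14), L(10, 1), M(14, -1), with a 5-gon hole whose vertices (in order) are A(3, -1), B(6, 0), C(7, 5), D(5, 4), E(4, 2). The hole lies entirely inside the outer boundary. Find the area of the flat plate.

147

Outer boundary:
Apply the shoelace formula: 2A = Σ (x_i·y_{i+1} − x_{i+1}·y_i), indices taken mod 4.
Σ = (-56) + (-130) + (-24) + (-107) = -317
Area = |Σ|/2 = 158.5.
Hole:
Apply Gauss's area formula: 2A = Σ (x_i·y_{i+1} − x_{i+1}·y_i), indices taken mod 5.
Σ = (6) + (30) + (3) + (-6) + (-10) = 23
Area = |Σ|/2 = 11.5.
Net area = 158.5 − 11.5 = 147.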